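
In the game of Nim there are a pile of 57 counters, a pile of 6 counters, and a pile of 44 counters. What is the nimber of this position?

19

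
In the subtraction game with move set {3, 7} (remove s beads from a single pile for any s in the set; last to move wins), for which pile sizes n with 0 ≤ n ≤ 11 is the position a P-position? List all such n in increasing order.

0, 1, 2, 6, 10, 11

Compute g(0), g(1), … for moves {3, 7}:
g(0) = mex{} = 0
g(1) = mex{} = 0
g(2) = mex{} = 0
g(3) = mex{0} = 1
g(4) = mex{0} = 1
g(5) = mex{0} = 1
g(6) = mex{1} = 0
g(7) = mex{0,1} = 2
g(8) = mex{0,1} = 2
g(9) = mex{0} = 1
g(10) = mex{1,2} = 0
g(11) = mex{1,2} = 0
The P-positions (g = 0) in 0..11 are 0, 1, 2, 6, 10, 11.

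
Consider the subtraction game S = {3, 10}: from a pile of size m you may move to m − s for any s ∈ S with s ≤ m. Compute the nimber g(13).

Grundy values for subtraction set {3, 10}:
g(0) = mex{} = 0
g(1) = mex{} = 0
g(2) = mex{} = 0
g(3) = mex{0} = 1
g(4) = mex{0} = 1
g(5) = mex{0} = 1
g(6) = mex{1} = 0
g(7) = mex{1} = 0
g(8) = mex{1} = 0
g(9) = mex{0} = 1
g(10) = mex{0} = 1
g(11) = mex{0} = 1
g(12) = mex{0,1} = 2
g(13) = mex{1} = 0
So g(13) = 0.

0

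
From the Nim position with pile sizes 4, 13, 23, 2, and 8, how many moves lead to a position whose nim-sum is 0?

1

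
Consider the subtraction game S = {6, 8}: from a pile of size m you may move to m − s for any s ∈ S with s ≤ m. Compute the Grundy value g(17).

Grundy values for subtraction set {6, 8}:
k:     0  1  2  3  4  5  6  7  8  9 10 11 12 13 14 15 16 17
g(k):  0  0  0  0  0  0  1  1  1  1  1  1  2  2  0  0  0  0
So g(17) = 0.

0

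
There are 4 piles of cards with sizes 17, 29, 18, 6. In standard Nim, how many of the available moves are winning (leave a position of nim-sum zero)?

3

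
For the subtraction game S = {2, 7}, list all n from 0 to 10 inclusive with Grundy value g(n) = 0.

Build the Grundy sequence with g(k) = mex{g(k−s) : s ∈ {2, 7}, s ≤ k}:
g(0) = mex{} = 0
g(1) = mex{} = 0
g(2) = mex{0} = 1
g(3) = mex{0} = 1
g(4) = mex{1} = 0
g(5) = mex{1} = 0
g(6) = mex{0} = 1
g(7) = mex{0} = 1
g(8) = mex{0,1} = 2
g(9) = mex{1} = 0
g(10) = mex{1,2} = 0
The P-positions (g = 0) in 0..10 are 0, 1, 4, 5, 9, 10.

0, 1, 4, 5, 9, 10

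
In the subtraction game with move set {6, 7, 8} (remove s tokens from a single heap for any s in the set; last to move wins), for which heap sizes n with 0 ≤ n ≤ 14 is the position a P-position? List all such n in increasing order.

0, 1, 2, 3, 4, 5, 14

Grundy values for subtraction set {6, 7, 8}:
k:     0  1  2  3  4  5  6  7  8  9 10 11 12 13 14
g(k):  0  0  0  0  0  0  1  1  1  1  1  1  2  2  0
The P-positions (g = 0) in 0..14 are 0, 1, 2, 3, 4, 5, 14.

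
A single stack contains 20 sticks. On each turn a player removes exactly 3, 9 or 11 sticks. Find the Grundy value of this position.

0

Build the Grundy sequence with g(k) = mex{g(k−s) : s ∈ {3, 9, 11}, s ≤ k}:
k:     0  1  2  3  4  5  6  7  8  9 10 11 12 13 14 15 16 17 18 19 20
g(k):  0  0  0  1  1  1  0  0  0  1  1  1  2  2  0  3  3  1  2  2  0
So g(20) = 0.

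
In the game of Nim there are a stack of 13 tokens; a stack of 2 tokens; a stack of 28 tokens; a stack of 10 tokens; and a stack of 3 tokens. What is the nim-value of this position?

26

In binary:
  01101  (13)
  00010  (2)
  11100  (28)
  01010  (10)
  00011  (3)
  -----
  11010  (26)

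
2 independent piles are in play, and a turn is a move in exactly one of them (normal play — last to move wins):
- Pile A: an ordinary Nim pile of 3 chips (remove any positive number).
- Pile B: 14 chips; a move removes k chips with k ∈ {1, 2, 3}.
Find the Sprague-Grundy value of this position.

Pile A is a plain Nim pile of size 3, so its Grundy value is 3.
Build the Grundy sequence for pile B with g(k) = mex{g(k−s) : s ∈ {1, 2, 3}, s ≤ k}:
k:     0  1  2  3  4  5  6  7  8  9 10 11 12 13 14
g(k):  0  1  2  3  0  1  2  3  0  1  2  3  0  1  2
So g(14) = 2.
By the Sprague-Grundy theorem, the Grundy value of a sum of independent games is the XOR of the component values.
Combined value = 3 ⊕ 2 = 1.

1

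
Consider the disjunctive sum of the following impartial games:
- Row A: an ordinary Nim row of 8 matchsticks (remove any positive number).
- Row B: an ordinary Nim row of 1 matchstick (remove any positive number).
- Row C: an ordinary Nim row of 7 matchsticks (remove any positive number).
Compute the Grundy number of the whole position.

14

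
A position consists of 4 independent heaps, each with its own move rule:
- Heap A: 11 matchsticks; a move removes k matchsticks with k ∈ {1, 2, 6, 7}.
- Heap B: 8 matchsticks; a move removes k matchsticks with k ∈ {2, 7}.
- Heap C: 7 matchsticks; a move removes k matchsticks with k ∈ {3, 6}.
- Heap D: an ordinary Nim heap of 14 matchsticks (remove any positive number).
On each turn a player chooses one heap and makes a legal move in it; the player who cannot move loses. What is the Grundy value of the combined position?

14

Build the Grundy sequence for heap A with g(k) = mex{g(k−s) : s ∈ {1, 2, 6, 7}, s ≤ k}:
g(0) = mex{} = 0
g(1) = mex{0} = 1
g(2) = mex{0,1} = 2
g(3) = mex{1,2} = 0
g(4) = mex{0,2} = 1
g(5) = mex{0,1} = 2
g(6) = mex{0,1,2} = 3
g(7) = mex{0,1,2,3} = 4
g(8) = mex{1,2,3,4} = 0
g(9) = mex{0,2,4} = 1
g(10) = mex{0,1} = 2
g(11) = mex{1,2} = 0
So g(11) = 0.
Grundy values for heap B (subtraction set {2, 7}):
g(0) = mex{} = 0
g(1) = mex{} = 0
g(2) = mex{0} = 1
g(3) = mex{0} = 1
g(4) = mex{1} = 0
g(5) = mex{1} = 0
g(6) = mex{0} = 1
g(7) = mex{0} = 1
g(8) = mex{0,1} = 2
So g(8) = 2.
Build the Grundy sequence for heap C with g(k) = mex{g(k−s) : s ∈ {3, 6}, s ≤ k}:
k:     0  1  2  3  4  5  6  7
g(k):  0  0  0  1  1  1  2  2
So g(7) = 2.
Heap D is a plain Nim heap of size 14, so its Grundy value is 14.
By the Sprague-Grundy theorem, the Grundy value of a sum of independent games is the XOR of the component values.
Combined value = 0 XOR 2 XOR 2 XOR 14 = 14.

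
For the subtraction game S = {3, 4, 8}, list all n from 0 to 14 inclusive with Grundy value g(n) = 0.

0, 1, 2, 7, 12, 13, 14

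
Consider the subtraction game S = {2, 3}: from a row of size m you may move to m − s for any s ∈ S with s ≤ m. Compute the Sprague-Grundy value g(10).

0

Build the Grundy sequence with g(k) = mex{g(k−s) : s ∈ {2, 3}, s ≤ k}:
g(0) = mex{} = 0
g(1) = mex{} = 0
g(2) = mex{0} = 1
g(3) = mex{0} = 1
g(4) = mex{0,1} = 2
g(5) = mex{1} = 0
g(6) = mex{1,2} = 0
g(7) = mex{0,2} = 1
g(8) = mex{0} = 1
g(9) = mex{0,1} = 2
g(10) = mex{1} = 0
So g(10) = 0.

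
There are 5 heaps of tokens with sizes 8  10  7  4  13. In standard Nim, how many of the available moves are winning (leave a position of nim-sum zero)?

In binary:
  1000  (8)
  1010  (10)
  0111  (7)
  0100  (4)
  1101  (13)
  ----
  1100  (12)
The overall nim-sum is X = 12. A heap of size p has a winning move iff p XOR X < p (reduce it to p XOR X).
  8: 8 XOR 12 = 4 < 8 — winning move (to 4).
  10: 10 XOR 12 = 6 < 10 — winning move (to 6).
  7: 7 XOR 12 = 11 ≥ 7 — no move.
  4: 4 XOR 12 = 8 ≥ 4 — no move.
  13: 13 XOR 12 = 1 < 13 — winning move (to 1).
That gives 3 winning moves.

3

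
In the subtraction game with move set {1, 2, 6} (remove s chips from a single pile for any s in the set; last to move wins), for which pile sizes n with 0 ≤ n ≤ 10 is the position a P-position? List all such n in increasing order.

0, 3, 7, 10

Compute g(0), g(1), … for moves {1, 2, 6}:
k:     0  1  2  3  4  5  6  7  8  9 10
g(k):  0  1  2  0  1  2  3  0  1  2  0
The P-positions (g = 0) in 0..10 are 0, 3, 7, 10.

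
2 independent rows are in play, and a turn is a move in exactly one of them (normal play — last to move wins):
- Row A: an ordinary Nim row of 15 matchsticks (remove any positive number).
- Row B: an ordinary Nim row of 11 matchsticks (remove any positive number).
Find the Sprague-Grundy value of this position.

4

Row A is a plain Nim row of size 15, so its Grundy value is 15.
Row B is a plain Nim row of size 11, so its Grundy value is 11.
The value of a disjunctive sum is the nim-sum of the parts.
Combined value = 15 ⊕ 11 = 4.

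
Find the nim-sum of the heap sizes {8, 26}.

18

Nim-sum: 8 ^ 26 = 18.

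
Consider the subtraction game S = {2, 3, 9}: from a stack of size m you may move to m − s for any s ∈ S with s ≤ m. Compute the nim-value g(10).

2

Grundy values for subtraction set {2, 3, 9}:
g(0) = mex{} = 0
g(1) = mex{} = 0
g(2) = mex{0} = 1
g(3) = mex{0} = 1
g(4) = mex{0,1} = 2
g(5) = mex{1} = 0
g(6) = mex{1,2} = 0
g(7) = mex{0,2} = 1
g(8) = mex{0} = 1
g(9) = mex{0,1} = 2
g(10) = mex{0,1} = 2
So g(10) = 2.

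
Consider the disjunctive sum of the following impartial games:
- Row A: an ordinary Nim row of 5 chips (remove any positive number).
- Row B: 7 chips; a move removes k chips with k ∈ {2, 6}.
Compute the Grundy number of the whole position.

Row A is a plain Nim row of size 5, so its Grundy value is 5.
Build the Grundy sequence for row B with g(k) = mex{g(k−s) : s ∈ {2, 6}, s ≤ k}:
g(0) = mex{} = 0
g(1) = mex{} = 0
g(2) = mex{0} = 1
g(3) = mex{0} = 1
g(4) = mex{1} = 0
g(5) = mex{1} = 0
g(6) = mex{0} = 1
g(7) = mex{0} = 1
So g(7) = 1.
The value of a disjunctive sum is the nim-sum of the parts.
Combined value = 5 XOR 1 = 4.

4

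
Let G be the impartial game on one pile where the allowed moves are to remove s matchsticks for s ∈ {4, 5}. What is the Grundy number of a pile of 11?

0

Grundy values for subtraction set {4, 5}:
k:     0  1  2  3  4  5  6  7  8  9 10 11
g(k):  0  0  0  0  1  1  1  1  2  0  0  0
So g(11) = 0.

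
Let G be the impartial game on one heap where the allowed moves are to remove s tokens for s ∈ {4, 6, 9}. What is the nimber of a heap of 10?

2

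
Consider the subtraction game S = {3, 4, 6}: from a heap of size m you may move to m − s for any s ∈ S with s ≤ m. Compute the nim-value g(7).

2

Grundy values for subtraction set {3, 4, 6}:
k:     0  1  2  3  4  5  6  7
g(k):  0  0  0  1  1  1  2  2
So g(7) = 2.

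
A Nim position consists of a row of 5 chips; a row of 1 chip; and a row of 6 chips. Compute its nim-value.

2

Nim-sum: 5 XOR 1 XOR 6 = 2.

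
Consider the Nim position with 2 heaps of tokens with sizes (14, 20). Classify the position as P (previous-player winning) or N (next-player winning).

N-position

Nim-sum: 14 ⊕ 20 = 26.
The nim-sum is 26 ≠ 0, so this is an N-position: the player to move can win.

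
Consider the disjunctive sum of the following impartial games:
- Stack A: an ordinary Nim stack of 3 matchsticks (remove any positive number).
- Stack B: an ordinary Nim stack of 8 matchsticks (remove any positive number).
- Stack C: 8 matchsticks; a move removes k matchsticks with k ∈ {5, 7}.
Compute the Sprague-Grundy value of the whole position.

10

Stack A is a plain Nim stack of size 3, so its Grundy value is 3.
Stack B is a plain Nim stack of size 8, so its Grundy value is 8.
For stack C, compute g(0), g(1), … with moves {5, 7}:
g(0) = mex{} = 0
g(1) = mex{} = 0
g(2) = mex{} = 0
g(3) = mex{} = 0
g(4) = mex{} = 0
g(5) = mex{0} = 1
g(6) = mex{0} = 1
g(7) = mex{0} = 1
g(8) = mex{0} = 1
So g(8) = 1.
By the Sprague-Grundy theorem, the Grundy value of a sum of independent games is the XOR of the component values.
Combined value = 3 XOR 8 XOR 1 = 10.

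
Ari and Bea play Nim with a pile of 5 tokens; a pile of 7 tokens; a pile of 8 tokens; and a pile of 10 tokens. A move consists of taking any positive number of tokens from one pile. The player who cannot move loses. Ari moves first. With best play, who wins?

Bea wins

Nim-sum: 5 ^ 7 ^ 8 ^ 10 = 0.
The nim-sum is 0, so this is a P-position: the player to move is in a losing position under optimal play; Ari is about to move from it and so loses — Bea wins.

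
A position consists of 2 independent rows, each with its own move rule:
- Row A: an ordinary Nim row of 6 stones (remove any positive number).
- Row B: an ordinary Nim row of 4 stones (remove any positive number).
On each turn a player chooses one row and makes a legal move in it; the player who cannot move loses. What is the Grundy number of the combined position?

Row A is a plain Nim row of size 6, so its Grundy value is 6.
Row B is a plain Nim row of size 4, so its Grundy value is 4.
The value of a disjunctive sum is the nim-sum of the parts.
Combined value = 6 ⊕ 4 = 2.

2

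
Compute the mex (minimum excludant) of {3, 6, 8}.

0 is not in the set, so the mex is 0.

0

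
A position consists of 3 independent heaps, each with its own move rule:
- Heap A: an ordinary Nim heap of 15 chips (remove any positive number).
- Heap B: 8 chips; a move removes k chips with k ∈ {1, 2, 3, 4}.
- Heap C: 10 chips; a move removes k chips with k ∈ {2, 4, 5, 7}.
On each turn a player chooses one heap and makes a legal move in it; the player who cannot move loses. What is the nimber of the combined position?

Heap A is a plain Nim heap of size 15, so its Grundy value is 15.
For heap B, compute g(0), g(1), … with moves {1, 2, 3, 4}:
k:     0  1  2  3  4  5  6  7  8
g(k):  0  1  2  3  4  0  1  2  3
So g(8) = 3.
Build the Grundy sequence for heap C with g(k) = mex{g(k−s) : s ∈ {2, 4, 5, 7}, s ≤ k}:
k:     0  1  2  3  4  5  6  7  8  9 10
g(k):  0  0  1  1  2  2  3  3  4  0  0
So g(10) = 0.
By the Sprague-Grundy theorem, the Grundy value of a sum of independent games is the XOR of the component values.
Combined value = 15 ⊕ 3 ⊕ 0 = 12.

12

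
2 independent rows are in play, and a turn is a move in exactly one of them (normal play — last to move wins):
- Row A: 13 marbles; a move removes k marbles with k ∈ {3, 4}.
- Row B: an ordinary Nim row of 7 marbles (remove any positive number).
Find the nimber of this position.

Grundy values for row A (subtraction set {3, 4}):
k:     0  1  2  3  4  5  6  7  8  9 10 11 12 13
g(k):  0  0  0  1  1  1  2  0  0  0  1  1  1  2
So g(13) = 2.
Row B is a plain Nim row of size 7, so its Grundy value is 7.
The value of a disjunctive sum is the nim-sum of the parts.
Combined value = 2 XOR 7 = 5.

5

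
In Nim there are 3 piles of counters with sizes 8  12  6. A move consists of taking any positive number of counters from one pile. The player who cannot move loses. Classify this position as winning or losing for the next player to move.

Bitwise XOR of the heap sizes:
  1000  (8)
  1100  (12)
  0110  (6)
  ----
  0010  (2)
The nim-sum is 2 ≠ 0, so this is an N-position: the player to move can win.

Winning position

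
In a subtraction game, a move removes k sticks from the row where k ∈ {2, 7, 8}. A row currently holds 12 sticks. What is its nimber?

1

Build the Grundy sequence with g(k) = mex{g(k−s) : s ∈ {2, 7, 8}, s ≤ k}:
k:     0  1  2  3  4  5  6  7  8  9 10 11 12
g(k):  0  0  1  1  0  0  1  1  2  2  0  3  1
So g(12) = 1.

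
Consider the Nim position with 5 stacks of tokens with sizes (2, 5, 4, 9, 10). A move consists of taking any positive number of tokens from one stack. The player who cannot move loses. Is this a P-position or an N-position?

P-position

Compute the nim-sum pairwise:
2 XOR 5 = 7
7 XOR 4 = 3
3 XOR 9 = 10
10 XOR 10 = 0
The nim-sum is 0, so this is a P-position: the player to move is in a losing position under optimal play.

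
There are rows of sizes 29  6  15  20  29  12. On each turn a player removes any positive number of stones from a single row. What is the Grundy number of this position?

Nim-sum: 29 ⊕ 6 ⊕ 15 ⊕ 20 ⊕ 29 ⊕ 12 = 17.

17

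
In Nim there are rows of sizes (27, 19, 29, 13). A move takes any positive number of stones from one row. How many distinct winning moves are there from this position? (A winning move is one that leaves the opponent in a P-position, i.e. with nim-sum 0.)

3

Nim-sum: 27 XOR 19 XOR 29 XOR 13 = 24.
The overall nim-sum is X = 24. A row of size p has a winning move iff p XOR X < p (reduce it to p XOR X).
  27: 27 XOR 24 = 3 < 27 — winning move (to 3).
  19: 19 XOR 24 = 11 < 19 — winning move (to 11).
  29: 29 XOR 24 = 5 < 29 — winning move (to 5).
  13: 13 XOR 24 = 21 ≥ 13 — no move.
That gives 3 winning moves.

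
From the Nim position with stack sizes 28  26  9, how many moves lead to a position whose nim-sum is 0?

3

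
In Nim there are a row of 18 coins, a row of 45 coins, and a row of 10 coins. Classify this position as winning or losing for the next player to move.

Nim-sum: 18 XOR 45 XOR 10 = 53.
The nim-sum is 53 ≠ 0, so this is an N-position: the player to move can win.

Winning position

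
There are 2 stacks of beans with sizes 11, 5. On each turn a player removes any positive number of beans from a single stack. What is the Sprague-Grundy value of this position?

14

Nim-sum: 11 ^ 5 = 14.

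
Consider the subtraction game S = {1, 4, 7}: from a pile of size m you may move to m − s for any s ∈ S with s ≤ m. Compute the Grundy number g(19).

Build the Grundy sequence with g(k) = mex{g(k−s) : s ∈ {1, 4, 7}, s ≤ k}:
k:     0  1  2  3  4  5  6  7  8  9 10 11 12 13 14 15 16 17 18 19
g(k):  0  1  0  1  2  0  1  2  0  1  0  1  2  0  1  2  0  1  0  1
So g(19) = 1.

1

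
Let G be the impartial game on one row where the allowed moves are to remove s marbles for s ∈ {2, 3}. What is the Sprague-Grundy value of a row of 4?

2

Compute g(0), g(1), … for moves {2, 3}:
k:     0  1  2  3  4
g(k):  0  0  1  1  2
So g(4) = 2.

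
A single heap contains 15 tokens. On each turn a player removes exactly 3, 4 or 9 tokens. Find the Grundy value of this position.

0

Build the Grundy sequence with g(k) = mex{g(k−s) : s ∈ {3, 4, 9}, s ≤ k}:
k:     0  1  2  3  4  5  6  7  8  9 10 11 12 13 14 15
g(k):  0  0  0  1  1  1  2  0  0  3  1  1  2  0  0  0
So g(15) = 0.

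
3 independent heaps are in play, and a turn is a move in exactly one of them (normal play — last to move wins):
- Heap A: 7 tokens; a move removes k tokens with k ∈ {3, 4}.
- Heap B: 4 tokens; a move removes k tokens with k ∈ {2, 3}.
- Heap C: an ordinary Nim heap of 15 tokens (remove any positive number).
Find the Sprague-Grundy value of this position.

Grundy values for heap A (subtraction set {3, 4}):
k:     0  1  2  3  4  5  6  7
g(k):  0  0  0  1  1  1  2  0
So g(7) = 0.
For heap B, compute g(0), g(1), … with moves {2, 3}:
g(0) = mex{} = 0
g(1) = mex{} = 0
g(2) = mex{0} = 1
g(3) = mex{0} = 1
g(4) = mex{0,1} = 2
So g(4) = 2.
Heap C is a plain Nim heap of size 15, so its Grundy value is 15.
By the Sprague-Grundy theorem, the Grundy value of a sum of independent games is the XOR of the component values.
Combined value = 0 XOR 2 XOR 15 = 13.

13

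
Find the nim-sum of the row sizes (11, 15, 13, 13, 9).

13

Write each in binary and XOR column by column:
  1011  (11)
  1111  (15)
  1101  (13)
  1101  (13)
  1001  (9)
  ----
  1101  (13)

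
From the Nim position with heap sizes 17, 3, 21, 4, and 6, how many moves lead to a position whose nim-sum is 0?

Bitwise XOR of the heap sizes:
  10001  (17)
  00011  (3)
  10101  (21)
  00100  (4)
  00110  (6)
  -----
  00101  (5)
The overall nim-sum is X = 5. A heap of size p has a winning move iff p XOR X < p (reduce it to p XOR X).
  17: 17 XOR 5 = 20 ≥ 17 — no move.
  3: 3 XOR 5 = 6 ≥ 3 — no move.
  21: 21 XOR 5 = 16 < 21 — winning move (to 16).
  4: 4 XOR 5 = 1 < 4 — winning move (to 1).
  6: 6 XOR 5 = 3 < 6 — winning move (to 3).
That gives 3 winning moves.

3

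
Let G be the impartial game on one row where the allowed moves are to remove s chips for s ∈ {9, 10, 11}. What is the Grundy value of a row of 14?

1

Grundy values for subtraction set {9, 10, 11}:
g(0) = mex{} = 0
g(1) = mex{} = 0
g(2) = mex{} = 0
g(3) = mex{} = 0
g(4) = mex{} = 0
g(5) = mex{} = 0
g(6) = mex{} = 0
g(7) = mex{} = 0
g(8) = mex{} = 0
g(9) = mex{0} = 1
g(10) = mex{0} = 1
g(11) = mex{0} = 1
g(12) = mex{0} = 1
g(13) = mex{0} = 1
g(14) = mex{0} = 1
So g(14) = 1.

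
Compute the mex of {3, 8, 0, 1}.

2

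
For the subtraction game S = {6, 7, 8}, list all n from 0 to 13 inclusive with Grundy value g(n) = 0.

0, 1, 2, 3, 4, 5

Build the Grundy sequence with g(k) = mex{g(k−s) : s ∈ {6, 7, 8}, s ≤ k}:
g(0) = mex{} = 0
g(1) = mex{} = 0
g(2) = mex{} = 0
g(3) = mex{} = 0
g(4) = mex{} = 0
g(5) = mex{} = 0
g(6) = mex{0} = 1
g(7) = mex{0} = 1
g(8) = mex{0} = 1
g(9) = mex{0} = 1
g(10) = mex{0} = 1
g(11) = mex{0} = 1
g(12) = mex{0,1} = 2
g(13) = mex{0,1} = 2
The P-positions (g = 0) in 0..13 are 0, 1, 2, 3, 4, 5.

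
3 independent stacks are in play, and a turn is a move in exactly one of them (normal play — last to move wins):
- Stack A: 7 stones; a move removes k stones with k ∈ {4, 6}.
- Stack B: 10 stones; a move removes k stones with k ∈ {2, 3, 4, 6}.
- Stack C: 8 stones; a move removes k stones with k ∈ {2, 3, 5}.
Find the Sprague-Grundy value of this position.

0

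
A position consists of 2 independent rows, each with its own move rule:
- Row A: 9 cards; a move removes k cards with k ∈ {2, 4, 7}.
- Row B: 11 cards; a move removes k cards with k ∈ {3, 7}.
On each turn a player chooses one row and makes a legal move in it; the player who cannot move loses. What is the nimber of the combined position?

0

For row A, compute g(0), g(1), … with moves {2, 4, 7}:
g(0) = mex{} = 0
g(1) = mex{} = 0
g(2) = mex{0} = 1
g(3) = mex{0} = 1
g(4) = mex{0,1} = 2
g(5) = mex{0,1} = 2
g(6) = mex{1,2} = 0
g(7) = mex{0,1,2} = 3
g(8) = mex{0,2} = 1
g(9) = mex{1,2,3} = 0
So g(9) = 0.
Build the Grundy sequence for row B with g(k) = mex{g(k−s) : s ∈ {3, 7}, s ≤ k}:
k:     0  1  2  3  4  5  6  7  8  9 10 11
g(k):  0  0  0  1  1  1  0  2  2  1  0  0
So g(11) = 0.
By the Sprague-Grundy theorem, the Grundy value of a sum of independent games is the XOR of the component values.
Combined value = 0 XOR 0 = 0.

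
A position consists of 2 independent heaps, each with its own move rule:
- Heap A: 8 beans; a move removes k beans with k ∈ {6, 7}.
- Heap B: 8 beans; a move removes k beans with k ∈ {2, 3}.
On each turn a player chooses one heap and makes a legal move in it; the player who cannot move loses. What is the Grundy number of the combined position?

0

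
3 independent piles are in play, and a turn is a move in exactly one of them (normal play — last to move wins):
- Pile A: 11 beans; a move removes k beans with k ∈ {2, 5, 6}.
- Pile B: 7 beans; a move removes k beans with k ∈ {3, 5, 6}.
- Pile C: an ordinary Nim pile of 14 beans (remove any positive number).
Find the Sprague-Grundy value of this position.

12

Build the Grundy sequence for pile A with g(k) = mex{g(k−s) : s ∈ {2, 5, 6}, s ≤ k}:
g(0) = mex{} = 0
g(1) = mex{} = 0
g(2) = mex{0} = 1
g(3) = mex{0} = 1
g(4) = mex{1} = 0
g(5) = mex{0,1} = 2
g(6) = mex{0} = 1
g(7) = mex{0,1,2} = 3
g(8) = mex{1} = 0
g(9) = mex{0,1,3} = 2
g(10) = mex{0,2} = 1
g(11) = mex{1,2} = 0
So g(11) = 0.
For pile B, compute g(0), g(1), … with moves {3, 5, 6}:
k:     0  1  2  3  4  5  6  7
g(k):  0  0  0  1  1  1  2  2
So g(7) = 2.
Pile C is a plain Nim pile of size 14, so its Grundy value is 14.
The value of a disjunctive sum is the nim-sum of the parts.
Combined value = 0 ⊕ 2 ⊕ 14 = 12.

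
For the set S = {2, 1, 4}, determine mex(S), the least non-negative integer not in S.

0 is not in the set, so the mex is 0.

0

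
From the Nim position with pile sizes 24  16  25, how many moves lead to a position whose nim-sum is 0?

Compute the nim-sum pairwise:
24 ⊕ 16 = 8
8 ⊕ 25 = 17
The overall nim-sum is X = 17. A pile of size p has a winning move iff p XOR X < p (reduce it to p XOR X).
  24: 24 XOR 17 = 9 < 24 — winning move (to 9).
  16: 16 XOR 17 = 1 < 16 — winning move (to 1).
  25: 25 XOR 17 = 8 < 25 — winning move (to 8).
That gives 3 winning moves.

3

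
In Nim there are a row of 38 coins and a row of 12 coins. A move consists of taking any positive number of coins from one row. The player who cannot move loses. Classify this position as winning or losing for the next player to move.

Winning position

Write each in binary and XOR column by column:
  100110  (38)
  001100  (12)
  ------
  101010  (42)
The nim-sum is 42 ≠ 0, so this is an N-position: the player to move can win.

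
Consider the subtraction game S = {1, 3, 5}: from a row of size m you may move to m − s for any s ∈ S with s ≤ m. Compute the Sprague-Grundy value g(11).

Compute g(0), g(1), … for moves {1, 3, 5}:
g(0) = mex{} = 0
g(1) = mex{0} = 1
g(2) = mex{1} = 0
g(3) = mex{0} = 1
g(4) = mex{1} = 0
g(5) = mex{0} = 1
g(6) = mex{1} = 0
g(7) = mex{0} = 1
g(8) = mex{1} = 0
g(9) = mex{0} = 1
g(10) = mex{1} = 0
g(11) = mex{0} = 1
So g(11) = 1.

1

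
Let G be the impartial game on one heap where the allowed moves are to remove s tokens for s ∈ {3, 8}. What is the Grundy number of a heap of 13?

0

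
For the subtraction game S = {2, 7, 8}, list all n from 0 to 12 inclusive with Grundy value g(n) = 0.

0, 1, 4, 5, 10

Build the Grundy sequence with g(k) = mex{g(k−s) : s ∈ {2, 7, 8}, s ≤ k}:
k:     0  1  2  3  4  5  6  7  8  9 10 11 12
g(k):  0  0  1  1  0  0  1  1  2  2  0  3  1
The P-positions (g = 0) in 0..12 are 0, 1, 4, 5, 10.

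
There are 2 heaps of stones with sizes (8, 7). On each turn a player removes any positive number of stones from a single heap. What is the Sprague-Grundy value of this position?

Nim-sum: 8 ^ 7 = 15.

15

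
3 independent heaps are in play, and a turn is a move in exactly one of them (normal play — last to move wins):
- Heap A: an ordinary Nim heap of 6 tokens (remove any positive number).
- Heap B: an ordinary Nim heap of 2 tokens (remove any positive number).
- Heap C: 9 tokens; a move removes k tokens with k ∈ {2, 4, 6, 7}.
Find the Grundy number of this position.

4

Heap A is a plain Nim heap of size 6, so its Grundy value is 6.
Heap B is a plain Nim heap of size 2, so its Grundy value is 2.
Build the Grundy sequence for heap C with g(k) = mex{g(k−s) : s ∈ {2, 4, 6, 7}, s ≤ k}:
k:     0  1  2  3  4  5  6  7  8  9
g(k):  0  0  1  1  2  2  3  3  4  0
So g(9) = 0.
By the Sprague-Grundy theorem, the Grundy value of a sum of independent games is the XOR of the component values.
Combined value = 6 XOR 2 XOR 0 = 4.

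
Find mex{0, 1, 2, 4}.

The values 0, 1, 2 are all present; 3 is the first non-negative integer missing from the set.

3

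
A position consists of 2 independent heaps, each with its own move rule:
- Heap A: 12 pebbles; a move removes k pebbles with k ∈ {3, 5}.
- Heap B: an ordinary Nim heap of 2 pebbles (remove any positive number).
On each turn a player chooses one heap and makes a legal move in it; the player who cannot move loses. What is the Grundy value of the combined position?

Grundy values for heap A (subtraction set {3, 5}):
k:     0  1  2  3  4  5  6  7  8  9 10 11 12
g(k):  0  0  0  1  1  1  2  2  0  0  0  1  1
So g(12) = 1.
Heap B is a plain Nim heap of size 2, so its Grundy value is 2.
The value of a disjunctive sum is the nim-sum of the parts.
Combined value = 1 XOR 2 = 3.

3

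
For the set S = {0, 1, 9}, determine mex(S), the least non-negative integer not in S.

2

The values 0, 1 are all present; 2 is the first non-negative integer missing from the set.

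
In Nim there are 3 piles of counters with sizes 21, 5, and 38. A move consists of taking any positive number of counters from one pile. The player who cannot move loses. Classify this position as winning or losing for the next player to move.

Winning position

Compute the nim-sum pairwise:
21 ^ 5 = 16
16 ^ 38 = 54
The nim-sum is 54 ≠ 0, so this is an N-position: the player to move can win.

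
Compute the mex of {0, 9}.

0 is in the set but 1 is not, so the mex is 1.

1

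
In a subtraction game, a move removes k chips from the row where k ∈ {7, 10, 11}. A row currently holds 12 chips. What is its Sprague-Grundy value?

1

Build the Grundy sequence with g(k) = mex{g(k−s) : s ∈ {7, 10, 11}, s ≤ k}:
k:     0  1  2  3  4  5  6  7  8  9 10 11 12
g(k):  0  0  0  0  0  0  0  1  1  1  1  1  1
So g(12) = 1.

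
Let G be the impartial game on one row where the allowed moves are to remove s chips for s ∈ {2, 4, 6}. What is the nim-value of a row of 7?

3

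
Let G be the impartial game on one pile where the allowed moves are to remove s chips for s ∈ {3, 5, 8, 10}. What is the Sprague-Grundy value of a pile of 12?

4

Grundy values for subtraction set {3, 5, 8, 10}:
g(0) = mex{} = 0
g(1) = mex{} = 0
g(2) = mex{} = 0
g(3) = mex{0} = 1
g(4) = mex{0} = 1
g(5) = mex{0} = 1
g(6) = mex{0,1} = 2
g(7) = mex{0,1} = 2
g(8) = mex{0,1} = 2
g(9) = mex{0,1,2} = 3
g(10) = mex{0,1,2} = 3
g(11) = mex{0,1,2} = 3
g(12) = mex{0,1,2,3} = 4
So g(12) = 4.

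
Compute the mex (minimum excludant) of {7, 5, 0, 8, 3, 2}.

0 is in the set but 1 is not, so the mex is 1.

1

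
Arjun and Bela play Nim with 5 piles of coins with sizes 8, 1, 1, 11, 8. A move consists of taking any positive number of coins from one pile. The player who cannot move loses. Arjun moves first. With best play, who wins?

Arjun wins

Compute the nim-sum pairwise:
8 ^ 1 = 9
9 ^ 1 = 8
8 ^ 11 = 3
3 ^ 8 = 11
The nim-sum is 11 ≠ 0, so this is an N-position: the player to move can win; Arjun has a winning move.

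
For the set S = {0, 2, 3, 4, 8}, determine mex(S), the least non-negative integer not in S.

1

0 is in the set but 1 is not, so the mex is 1.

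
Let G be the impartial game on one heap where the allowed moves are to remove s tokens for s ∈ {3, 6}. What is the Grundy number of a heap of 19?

0

Grundy values for subtraction set {3, 6}:
k:     0  1  2  3  4  5  6  7  8  9 10 11 12 13 14 15 16 17 18 19
g(k):  0  0  0  1  1  1  2  2  2  0  0  0  1  1  1  2  2  2  0  0
So g(19) = 0.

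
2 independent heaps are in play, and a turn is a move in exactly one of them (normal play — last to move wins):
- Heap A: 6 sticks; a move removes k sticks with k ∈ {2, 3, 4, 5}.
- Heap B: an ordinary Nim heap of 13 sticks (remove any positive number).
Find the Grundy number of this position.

14

For heap A, compute g(0), g(1), … with moves {2, 3, 4, 5}:
g(0) = mex{} = 0
g(1) = mex{} = 0
g(2) = mex{0} = 1
g(3) = mex{0} = 1
g(4) = mex{0,1} = 2
g(5) = mex{0,1} = 2
g(6) = mex{0,1,2} = 3
So g(6) = 3.
Heap B is a plain Nim heap of size 13, so its Grundy value is 13.
The value of a disjunctive sum is the nim-sum of the parts.
Combined value = 3 XOR 13 = 14.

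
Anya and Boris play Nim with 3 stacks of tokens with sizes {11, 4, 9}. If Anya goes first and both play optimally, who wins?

Anya wins

Bitwise XOR of the heap sizes:
  1011  (11)
  0100  (4)
  1001  (9)
  ----
  0110  (6)
The nim-sum is 6 ≠ 0, so this is an N-position: the player to move can win; Anya has a winning move.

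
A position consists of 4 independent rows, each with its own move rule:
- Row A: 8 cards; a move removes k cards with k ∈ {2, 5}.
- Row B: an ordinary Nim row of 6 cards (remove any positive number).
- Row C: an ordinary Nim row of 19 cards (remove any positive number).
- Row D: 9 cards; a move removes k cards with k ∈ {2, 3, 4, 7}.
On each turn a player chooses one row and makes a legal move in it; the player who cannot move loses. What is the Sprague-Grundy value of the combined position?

Grundy values for row A (subtraction set {2, 5}):
k:     0  1  2  3  4  5  6  7  8
g(k):  0  0  1  1  0  2  1  0  0
So g(8) = 0.
Row B is a plain Nim row of size 6, so its Grundy value is 6.
Row C is a plain Nim row of size 19, so its Grundy value is 19.
For row D, compute g(0), g(1), … with moves {2, 3, 4, 7}:
g(0) = mex{} = 0
g(1) = mex{} = 0
g(2) = mex{0} = 1
g(3) = mex{0} = 1
g(4) = mex{0,1} = 2
g(5) = mex{0,1} = 2
g(6) = mex{1,2} = 0
g(7) = mex{0,1,2} = 3
g(8) = mex{0,2} = 1
g(9) = mex{0,1,2,3} = 4
So g(9) = 4.
By the Sprague-Grundy theorem, the Grundy value of a sum of independent games is the XOR of the component values.
Combined value = 0 XOR 6 XOR 19 XOR 4 = 17.

17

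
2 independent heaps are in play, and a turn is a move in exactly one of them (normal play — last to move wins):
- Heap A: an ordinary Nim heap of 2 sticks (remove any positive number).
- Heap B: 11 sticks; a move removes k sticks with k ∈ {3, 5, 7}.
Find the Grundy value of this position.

Heap A is a plain Nim heap of size 2, so its Grundy value is 2.
Build the Grundy sequence for heap B with g(k) = mex{g(k−s) : s ∈ {3, 5, 7}, s ≤ k}:
g(0) = mex{} = 0
g(1) = mex{} = 0
g(2) = mex{} = 0
g(3) = mex{0} = 1
g(4) = mex{0} = 1
g(5) = mex{0} = 1
g(6) = mex{0,1} = 2
g(7) = mex{0,1} = 2
g(8) = mex{0,1} = 2
g(9) = mex{0,1,2} = 3
g(10) = mex{1,2} = 0
g(11) = mex{1,2} = 0
So g(11) = 0.
By the Sprague-Grundy theorem, the Grundy value of a sum of independent games is the XOR of the component values.
Combined value = 2 ⊕ 0 = 2.

2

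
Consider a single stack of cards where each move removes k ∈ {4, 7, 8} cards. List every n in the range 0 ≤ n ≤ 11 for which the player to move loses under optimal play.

0, 1, 2, 3

Grundy values for subtraction set {4, 7, 8}:
k:     0  1  2  3  4  5  6  7  8  9 10 11
g(k):  0  0  0  0  1  1  1  1  2  2  2  2
The P-positions (g = 0) in 0..11 are 0, 1, 2, 3.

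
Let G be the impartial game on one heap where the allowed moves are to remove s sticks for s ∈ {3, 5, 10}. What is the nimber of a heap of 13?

Compute g(0), g(1), … for moves {3, 5, 10}:
k:     0  1  2  3  4  5  6  7  8  9 10 11 12 13
g(k):  0  0  0  1  1  1  2  2  0  0  3  1  1  2
So g(13) = 2.

2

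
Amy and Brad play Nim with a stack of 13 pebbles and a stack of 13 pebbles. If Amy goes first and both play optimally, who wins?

Brad wins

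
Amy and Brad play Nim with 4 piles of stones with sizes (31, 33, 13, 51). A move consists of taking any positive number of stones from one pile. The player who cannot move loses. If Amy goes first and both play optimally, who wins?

Nim-sum: 31 ⊕ 33 ⊕ 13 ⊕ 51 = 0.
The nim-sum is 0, so this is a P-position: the player to move is in a losing position under optimal play; Amy is about to move from it and so loses — Brad wins.

Brad wins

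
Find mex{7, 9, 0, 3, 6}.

0 is in the set but 1 is not, so the mex is 1.

1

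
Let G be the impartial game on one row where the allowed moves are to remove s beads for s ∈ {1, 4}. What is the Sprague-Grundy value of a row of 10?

Build the Grundy sequence with g(k) = mex{g(k−s) : s ∈ {1, 4}, s ≤ k}:
g(0) = mex{} = 0
g(1) = mex{0} = 1
g(2) = mex{1} = 0
g(3) = mex{0} = 1
g(4) = mex{0,1} = 2
g(5) = mex{1,2} = 0
g(6) = mex{0} = 1
g(7) = mex{1} = 0
g(8) = mex{0,2} = 1
g(9) = mex{0,1} = 2
g(10) = mex{1,2} = 0
So g(10) = 0.

0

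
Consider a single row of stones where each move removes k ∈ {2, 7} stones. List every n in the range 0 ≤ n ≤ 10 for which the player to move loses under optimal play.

Grundy values for subtraction set {2, 7}:
g(0) = mex{} = 0
g(1) = mex{} = 0
g(2) = mex{0} = 1
g(3) = mex{0} = 1
g(4) = mex{1} = 0
g(5) = mex{1} = 0
g(6) = mex{0} = 1
g(7) = mex{0} = 1
g(8) = mex{0,1} = 2
g(9) = mex{1} = 0
g(10) = mex{1,2} = 0
The P-positions (g = 0) in 0..10 are 0, 1, 4, 5, 9, 10.

0, 1, 4, 5, 9, 10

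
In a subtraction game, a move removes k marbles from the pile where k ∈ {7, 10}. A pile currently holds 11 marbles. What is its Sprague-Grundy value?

Compute g(0), g(1), … for moves {7, 10}:
g(0) = mex{} = 0
g(1) = mex{} = 0
g(2) = mex{} = 0
g(3) = mex{} = 0
g(4) = mex{} = 0
g(5) = mex{} = 0
g(6) = mex{} = 0
g(7) = mex{0} = 1
g(8) = mex{0} = 1
g(9) = mex{0} = 1
g(10) = mex{0} = 1
g(11) = mex{0} = 1
So g(11) = 1.

1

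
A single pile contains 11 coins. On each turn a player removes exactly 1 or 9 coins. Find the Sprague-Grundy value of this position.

Compute g(0), g(1), … for moves {1, 9}:
g(0) = mex{} = 0
g(1) = mex{0} = 1
g(2) = mex{1} = 0
g(3) = mex{0} = 1
g(4) = mex{1} = 0
g(5) = mex{0} = 1
g(6) = mex{1} = 0
g(7) = mex{0} = 1
g(8) = mex{1} = 0
g(9) = mex{0} = 1
g(10) = mex{1} = 0
g(11) = mex{0} = 1
So g(11) = 1.

1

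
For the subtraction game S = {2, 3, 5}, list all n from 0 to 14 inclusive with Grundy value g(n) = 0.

0, 1, 7, 8, 14

Build the Grundy sequence with g(k) = mex{g(k−s) : s ∈ {2, 3, 5}, s ≤ k}:
k:     0  1  2  3  4  5  6  7  8  9 10 11 12 13 14
g(k):  0  0  1  1  2  2  3  0  0  1  1  2  2  3  0
The P-positions (g = 0) in 0..14 are 0, 1, 7, 8, 14.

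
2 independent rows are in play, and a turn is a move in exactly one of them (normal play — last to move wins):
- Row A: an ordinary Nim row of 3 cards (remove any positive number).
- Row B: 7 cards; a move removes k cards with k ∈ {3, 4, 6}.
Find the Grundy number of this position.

Row A is a plain Nim row of size 3, so its Grundy value is 3.
Build the Grundy sequence for row B with g(k) = mex{g(k−s) : s ∈ {3, 4, 6}, s ≤ k}:
g(0) = mex{} = 0
g(1) = mex{} = 0
g(2) = mex{} = 0
g(3) = mex{0} = 1
g(4) = mex{0} = 1
g(5) = mex{0} = 1
g(6) = mex{0,1} = 2
g(7) = mex{0,1} = 2
So g(7) = 2.
By the Sprague-Grundy theorem, the Grundy value of a sum of independent games is the XOR of the component values.
Combined value = 3 ⊕ 2 = 1.

1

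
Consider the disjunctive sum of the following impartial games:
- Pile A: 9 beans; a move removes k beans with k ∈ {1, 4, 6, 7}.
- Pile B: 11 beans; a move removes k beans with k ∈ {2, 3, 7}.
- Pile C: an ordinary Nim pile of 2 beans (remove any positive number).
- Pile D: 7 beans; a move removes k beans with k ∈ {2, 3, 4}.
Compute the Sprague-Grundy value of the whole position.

0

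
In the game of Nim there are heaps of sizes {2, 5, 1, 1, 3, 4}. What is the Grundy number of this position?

Nim-sum: 2 ^ 5 ^ 1 ^ 1 ^ 3 ^ 4 = 0.

0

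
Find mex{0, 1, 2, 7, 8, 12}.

The values 0, 1, 2 are all present; 3 is the first non-negative integer missing from the set.

3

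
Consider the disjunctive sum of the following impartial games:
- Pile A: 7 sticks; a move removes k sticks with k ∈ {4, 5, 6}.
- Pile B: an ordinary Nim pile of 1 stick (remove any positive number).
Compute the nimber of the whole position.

0

Build the Grundy sequence for pile A with g(k) = mex{g(k−s) : s ∈ {4, 5, 6}, s ≤ k}:
k:     0  1  2  3  4  5  6  7
g(k):  0  0  0  0  1  1  1  1
So g(7) = 1.
Pile B is a plain Nim pile of size 1, so its Grundy value is 1.
By the Sprague-Grundy theorem, the Grundy value of a sum of independent games is the XOR of the component values.
Combined value = 1 XOR 1 = 0.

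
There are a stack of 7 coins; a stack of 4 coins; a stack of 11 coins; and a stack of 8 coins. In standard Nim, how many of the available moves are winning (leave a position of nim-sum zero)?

Nim-sum: 7 ^ 4 ^ 11 ^ 8 = 0.
The nim-sum is already 0, so every move leaves a nonzero nim-sum — there are no winning moves.

0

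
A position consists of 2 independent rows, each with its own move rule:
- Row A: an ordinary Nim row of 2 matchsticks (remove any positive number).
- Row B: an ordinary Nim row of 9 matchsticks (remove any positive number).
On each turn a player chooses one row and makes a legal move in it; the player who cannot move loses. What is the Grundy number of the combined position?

11

Row A is a plain Nim row of size 2, so its Grundy value is 2.
Row B is a plain Nim row of size 9, so its Grundy value is 9.
The value of a disjunctive sum is the nim-sum of the parts.
Combined value = 2 XOR 9 = 11.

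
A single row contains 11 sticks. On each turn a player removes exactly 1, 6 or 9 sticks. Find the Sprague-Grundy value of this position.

Grundy values for subtraction set {1, 6, 9}:
g(0) = mex{} = 0
g(1) = mex{0} = 1
g(2) = mex{1} = 0
g(3) = mex{0} = 1
g(4) = mex{1} = 0
g(5) = mex{0} = 1
g(6) = mex{0,1} = 2
g(7) = mex{1,2} = 0
g(8) = mex{0} = 1
g(9) = mex{0,1} = 2
g(10) = mex{0,1,2} = 3
g(11) = mex{0,1,3} = 2
So g(11) = 2.

2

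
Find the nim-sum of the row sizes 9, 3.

10

Nim-sum: 9 ⊕ 3 = 10.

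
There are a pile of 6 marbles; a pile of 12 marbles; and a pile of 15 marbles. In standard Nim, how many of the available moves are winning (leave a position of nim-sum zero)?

3

Bitwise XOR of the heap sizes:
  0110  (6)
  1100  (12)
  1111  (15)
  ----
  0101  (5)
The overall nim-sum is X = 5. A pile of size p has a winning move iff p XOR X < p (reduce it to p XOR X).
  6: 6 XOR 5 = 3 < 6 — winning move (to 3).
  12: 12 XOR 5 = 9 < 12 — winning move (to 9).
  15: 15 XOR 5 = 10 < 15 — winning move (to 10).
That gives 3 winning moves.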